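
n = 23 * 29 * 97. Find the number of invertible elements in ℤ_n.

59136

φ(23) = 23 − 1 = 22.
φ(29) = 29 − 1 = 28.
φ(97) = 97 − 1 = 96.
φ(64699) = 22 × 28 × 96 = 59136.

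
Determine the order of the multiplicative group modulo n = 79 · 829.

64584

φ(65491) = 65491 · (1 − 1/79) · (1 − 1/829)
       = 65491 · 64584/65491 = 64584.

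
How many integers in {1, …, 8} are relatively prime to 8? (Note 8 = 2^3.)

φ(2^3) = 2^3 − 2^2 = 8 − 4 = 4.

4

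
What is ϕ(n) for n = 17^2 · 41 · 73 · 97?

75202560

φ(83902769) = 83902769 · (1 − 1/17) · (1 − 1/41) · (1 − 1/73) · (1 − 1/97)
       = 83902769 · 4423680/4935457 = 75202560.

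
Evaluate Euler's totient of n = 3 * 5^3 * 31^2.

186000

φ(3) = 3 − 1 = 2.
φ(5^3) = 5^2·(5−1) = 25·4 = 100.
φ(31^2) = 31^2 − 31^1 = 961 − 31 = 930.
Since φ is multiplicative, φ(360375) = 2 · 100 · 930 = 186000.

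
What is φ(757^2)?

φ(573049) = 573049 · (1 − 1/757)
       = 573049 · 756/757 = 572292.

572292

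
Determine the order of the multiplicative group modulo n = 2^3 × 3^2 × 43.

1008

φ(2^3) = 2^3 − 2^2 = 8 − 4 = 4.
φ(3^2) = 3^2 − 3^1 = 9 − 3 = 6.
φ(43) = 43 − 1 = 42.
φ(3096) = 4 × 6 × 42 = 1008.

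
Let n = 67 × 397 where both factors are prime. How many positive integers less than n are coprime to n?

φ(n) = (p − 1)(q − 1) = (67−1)(397−1) = 66·396 = 26136.

26136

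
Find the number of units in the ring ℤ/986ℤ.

986 = 2 · 17 · 29.
φ(2) = 2 − 1 = 1.
φ(17) = 17 − 1 = 16.
φ(29) = 29 − 1 = 28.
φ(986) = 1 × 16 × 28 = 448.

448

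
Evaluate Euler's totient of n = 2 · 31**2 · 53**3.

135843240

φ(286141594) = 286141594 · (1 − 1/2) · (1 − 1/31) · (1 − 1/53)
       = 286141594 · 1560/3286 = 135843240.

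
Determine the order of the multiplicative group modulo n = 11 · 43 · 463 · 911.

176576400

φ(199508089) = 199508089 · (1 − 1/11) · (1 − 1/43) · (1 − 1/463) · (1 − 1/911)
       = 199508089 · 176576400/199508089 = 176576400.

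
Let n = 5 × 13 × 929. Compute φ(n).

44544

φ(5) = 5 − 1 = 4.
φ(13) = 13 − 1 = 12.
φ(929) = 929 − 1 = 928.
φ(60385) = 4 × 12 × 928 = 44544.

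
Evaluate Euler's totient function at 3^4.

54

φ(81) = 81 · (1 − 1/3)
       = 81 · 2/3 = 54.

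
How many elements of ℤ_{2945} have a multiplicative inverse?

2160

Prime factorization: 2945 = 5 * 19 * 31.
φ(5) = 5 − 1 = 4.
φ(19) = 19 − 1 = 18.
φ(31) = 31 − 1 = 30.
φ(2945) = 4 × 18 × 30 = 2160.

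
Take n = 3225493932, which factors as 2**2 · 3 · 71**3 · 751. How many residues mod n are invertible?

φ(2^2) = 2^2 − 2^1 = 4 − 2 = 2.
φ(3) = 3 − 1 = 2.
φ(71^3) = 71^2·(71−1) = 5041·70 = 352870.
φ(751) = 751 − 1 = 750.
Multiply: 2 · 2 · 352870 · 750 = 1058610000.

1058610000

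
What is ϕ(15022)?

First factor: 15022 = 2 × 7 × 29 × 37.
φ(2) = 2 − 1 = 1.
φ(7) = 7 − 1 = 6.
φ(29) = 29 − 1 = 28.
φ(37) = 37 − 1 = 36.
φ(15022) = 1 × 6 × 28 × 36 = 6048.

6048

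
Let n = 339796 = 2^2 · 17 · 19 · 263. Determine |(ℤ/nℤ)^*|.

150912

φ(339796) = 339796 · (1 − 1/2) · (1 − 1/17) · (1 − 1/19) · (1 − 1/263)
       = 339796 · 75456/169898 = 150912.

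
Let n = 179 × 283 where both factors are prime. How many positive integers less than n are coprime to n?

50196

φ(50657) = 50657 · (1 − 1/179) · (1 − 1/283)
       = 50657 · 50196/50657 = 50196.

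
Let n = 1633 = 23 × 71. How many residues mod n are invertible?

1540

φ(23) = 23 − 1 = 22.
φ(71) = 71 − 1 = 70.
Since φ is multiplicative, φ(1633) = 22 · 70 = 1540.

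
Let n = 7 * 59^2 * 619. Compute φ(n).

φ(15083173) = 15083173 · (1 − 1/7) · (1 − 1/59) · (1 − 1/619)
       = 15083173 · 215064/255647 = 12688776.

12688776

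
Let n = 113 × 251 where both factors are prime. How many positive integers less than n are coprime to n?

28000

φ(pq) = (p−1)(q−1) = 112 · 250 = 28000.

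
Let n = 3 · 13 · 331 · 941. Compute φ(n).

7444800

φ(3) = 3 − 1 = 2.
φ(13) = 13 − 1 = 12.
φ(331) = 331 − 1 = 330.
φ(941) = 941 − 1 = 940.
Since φ is multiplicative, φ(12147369) = 2 · 12 · 330 · 940 = 7444800.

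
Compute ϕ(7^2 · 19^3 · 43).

11462472

φ(14451913) = 14451913 · (1 − 1/7) · (1 − 1/19) · (1 − 1/43)
       = 14451913 · 4536/5719 = 11462472.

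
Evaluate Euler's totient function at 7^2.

φ(7^2) = 7^1·(7−1) = 7·6 = 42.

42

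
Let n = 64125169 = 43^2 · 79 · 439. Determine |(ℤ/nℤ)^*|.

61700184

φ(43^2) = 43^2 − 43^1 = 1849 − 43 = 1806.
φ(79) = 79 − 1 = 78.
φ(439) = 439 − 1 = 438.
Multiply: 1806 · 78 · 438 = 61700184.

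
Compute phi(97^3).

φ(912673) = 912673 · (1 − 1/97)
       = 912673 · 96/97 = 903264.

903264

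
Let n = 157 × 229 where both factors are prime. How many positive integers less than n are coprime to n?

φ(35953) = 35953 · (1 − 1/157) · (1 − 1/229)
       = 35953 · 35568/35953 = 35568.

35568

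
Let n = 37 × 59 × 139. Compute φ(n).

288144

φ(37) = 37 − 1 = 36.
φ(59) = 59 − 1 = 58.
φ(139) = 139 − 1 = 138.
φ(303437) = 36 × 58 × 138 = 288144.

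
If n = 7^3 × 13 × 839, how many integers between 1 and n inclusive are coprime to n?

2956464

φ(7^3) = 7^3 − 7^2 = 343 − 49 = 294.
φ(13) = 13 − 1 = 12.
φ(839) = 839 − 1 = 838.
φ(3741101) = 294 × 12 × 838 = 2956464.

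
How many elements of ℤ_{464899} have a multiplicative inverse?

Prime factorization: 464899 = 17 · 23 · 29 · 41.
φ(17) = 17 − 1 = 16.
φ(23) = 23 − 1 = 22.
φ(29) = 29 − 1 = 28.
φ(41) = 41 − 1 = 40.
φ(464899) = 16 × 22 × 28 × 40 = 394240.

394240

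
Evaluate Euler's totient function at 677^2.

457652

φ(458329) = 458329 · (1 − 1/677)
       = 458329 · 676/677 = 457652.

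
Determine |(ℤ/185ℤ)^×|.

144

Prime factorization: 185 = 5 * 37.
φ(5) = 5 − 1 = 4.
φ(37) = 37 − 1 = 36.
φ(185) = 4 × 36 = 144.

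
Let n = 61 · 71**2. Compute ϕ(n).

298200

φ(61) = 61 − 1 = 60.
φ(71^2) = 71^2 − 71^1 = 5041 − 71 = 4970.
φ(307501) = 60 × 4970 = 298200.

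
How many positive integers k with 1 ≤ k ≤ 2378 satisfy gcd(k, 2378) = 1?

1120

Prime factorization: 2378 = 2 · 29 · 41.
φ(2378) = 2378 · (1 − 1/2) · (1 − 1/29) · (1 − 1/41)
       = 2378 · 1120/2378 = 1120.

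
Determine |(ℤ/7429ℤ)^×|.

6336

7429 = 17 * 19 * 23.
φ(17) = 17 − 1 = 16.
φ(19) = 19 − 1 = 18.
φ(23) = 23 − 1 = 22.
φ(7429) = 16 × 18 × 22 = 6336.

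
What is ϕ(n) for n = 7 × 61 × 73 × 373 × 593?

φ(6894682319) = 6894682319 · (1 − 1/7) · (1 − 1/61) · (1 − 1/73) · (1 − 1/373) · (1 − 1/593)
       = 6894682319 · 5708206080/6894682319 = 5708206080.

5708206080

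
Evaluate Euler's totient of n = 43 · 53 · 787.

φ(43) = 43 − 1 = 42.
φ(53) = 53 − 1 = 52.
φ(787) = 787 − 1 = 786.
Since φ is multiplicative, φ(1793573) = 42 · 52 · 786 = 1716624.

1716624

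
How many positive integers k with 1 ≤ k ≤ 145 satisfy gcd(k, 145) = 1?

First factor: 145 = 5 × 29.
φ(145) = 145 · (1 − 1/5) · (1 − 1/29)
       = 145 · 112/145 = 112.

112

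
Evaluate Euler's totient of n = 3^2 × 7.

36

φ(3^2) = 3^2 − 3^1 = 9 − 3 = 6.
φ(7) = 7 − 1 = 6.
Since φ is multiplicative, φ(63) = 6 · 6 = 36.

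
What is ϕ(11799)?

Prime factorization: 11799 = 3**3 · 19 · 23.
φ(11799) = 11799 · (1 − 1/3) · (1 − 1/19) · (1 − 1/23)
       = 11799 · 792/1311 = 7128.

7128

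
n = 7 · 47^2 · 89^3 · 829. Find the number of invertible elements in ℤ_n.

φ(7) = 7 − 1 = 6.
φ(47^2) = 47^2 − 47^1 = 2209 − 47 = 2162.
φ(89^3) = 89^3 − 89^2 = 704969 − 7921 = 697048.
φ(829) = 829 − 1 = 828.
Multiply: 6 · 2162 · 697048 · 828 = 7486864311168.

7486864311168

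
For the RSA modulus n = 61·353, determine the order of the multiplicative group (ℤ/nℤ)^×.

21120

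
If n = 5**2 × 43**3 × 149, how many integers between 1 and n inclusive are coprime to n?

229867680

φ(296163575) = 296163575 · (1 − 1/5) · (1 − 1/43) · (1 − 1/149)
       = 296163575 · 24864/32035 = 229867680.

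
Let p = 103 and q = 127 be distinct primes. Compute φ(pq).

12852

φ(103) = 103 − 1 = 102.
φ(127) = 127 − 1 = 126.
Since φ is multiplicative, φ(13081) = 102 · 126 = 12852.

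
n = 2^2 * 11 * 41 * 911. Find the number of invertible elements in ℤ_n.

φ(1643444) = 1643444 · (1 − 1/2) · (1 − 1/11) · (1 − 1/41) · (1 − 1/911)
       = 1643444 · 364000/821722 = 728000.

728000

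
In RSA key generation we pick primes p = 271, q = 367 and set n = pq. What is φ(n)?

φ(271) = 271 − 1 = 270.
φ(367) = 367 − 1 = 366.
Multiply: 270 · 366 = 98820.

98820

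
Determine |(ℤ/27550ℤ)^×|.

First factor: 27550 = 2 × 5^2 × 19 × 29.
φ(2) = 2 − 1 = 1.
φ(5^2) = 5^2 − 5^1 = 25 − 5 = 20.
φ(19) = 19 − 1 = 18.
φ(29) = 29 − 1 = 28.
φ(27550) = 1 × 20 × 18 × 28 = 10080.

10080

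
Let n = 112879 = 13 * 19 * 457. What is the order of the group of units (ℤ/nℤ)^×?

φ(13) = 13 − 1 = 12.
φ(19) = 19 − 1 = 18.
φ(457) = 457 − 1 = 456.
φ(112879) = 12 × 18 × 456 = 98496.

98496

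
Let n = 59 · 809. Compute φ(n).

φ(59) = 59 − 1 = 58.
φ(809) = 809 − 1 = 808.
Since φ is multiplicative, φ(47731) = 58 · 808 = 46864.

46864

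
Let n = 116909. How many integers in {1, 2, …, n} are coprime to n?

97152

Factor 116909: 116909 = 13 · 17 · 23^2.
φ(13) = 13 − 1 = 12.
φ(17) = 17 − 1 = 16.
φ(23^2) = 23^2 − 23^1 = 529 − 23 = 506.
Since φ is multiplicative, φ(116909) = 12 · 16 · 506 = 97152.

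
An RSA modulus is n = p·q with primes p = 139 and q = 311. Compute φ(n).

φ(n) = (p − 1)(q − 1) = (139−1)(311−1) = 138·310 = 42780.

42780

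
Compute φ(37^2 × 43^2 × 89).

211692096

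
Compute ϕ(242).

110

Factor 242: 242 = 2 * 11^2.
φ(242) = 242 · (1 − 1/2) · (1 − 1/11)
       = 242 · 10/22 = 110.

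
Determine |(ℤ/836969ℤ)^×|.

635040

Factor 836969: 836969 = 7**2 × 19 × 29 × 31.
φ(7^2) = 7^2 − 7^1 = 49 − 7 = 42.
φ(19) = 19 − 1 = 18.
φ(29) = 29 − 1 = 28.
φ(31) = 31 − 1 = 30.
φ(836969) = 42 × 18 × 28 × 30 = 635040.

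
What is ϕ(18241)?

16128

First factor: 18241 = 17 · 29 · 37.
φ(18241) = 18241 · (1 − 1/17) · (1 − 1/29) · (1 − 1/37)
       = 18241 · 16128/18241 = 16128.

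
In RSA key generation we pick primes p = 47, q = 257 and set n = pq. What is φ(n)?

11776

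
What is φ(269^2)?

φ(269^2) = 269^2 − 269^1 = 72361 − 269 = 72092.

72092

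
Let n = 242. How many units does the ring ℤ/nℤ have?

110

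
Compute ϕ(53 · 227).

φ(12031) = 12031 · (1 − 1/53) · (1 − 1/227)
       = 12031 · 11752/12031 = 11752.

11752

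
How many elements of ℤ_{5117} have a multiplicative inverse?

4032

Factor 5117: 5117 = 7 · 17 · 43.
φ(7) = 7 − 1 = 6.
φ(17) = 17 − 1 = 16.
φ(43) = 43 − 1 = 42.
φ(5117) = 6 × 16 × 42 = 4032.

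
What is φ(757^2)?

572292

φ(573049) = 573049 · (1 − 1/757)
       = 573049 · 756/757 = 572292.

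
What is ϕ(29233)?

26400

Prime factorization: 29233 = 23 * 31 * 41.
φ(29233) = 29233 · (1 − 1/23) · (1 − 1/31) · (1 − 1/41)
       = 29233 · 26400/29233 = 26400.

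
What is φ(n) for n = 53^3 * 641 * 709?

φ(53^3) = 53^3 − 53^2 = 148877 − 2809 = 146068.
φ(641) = 641 − 1 = 640.
φ(709) = 709 − 1 = 708.
φ(67659981313) = 146068 × 640 × 708 = 66186332160.

66186332160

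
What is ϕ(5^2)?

20

φ(5^2) = 5^2 − 5^1 = 25 − 5 = 20.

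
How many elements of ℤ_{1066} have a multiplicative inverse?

First factor: 1066 = 2 × 13 × 41.
φ(2) = 2 − 1 = 1.
φ(13) = 13 − 1 = 12.
φ(41) = 41 − 1 = 40.
Multiply: 1 · 12 · 40 = 480.

480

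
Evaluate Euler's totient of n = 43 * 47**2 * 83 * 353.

φ(43) = 43 − 1 = 42.
φ(47^2) = 47^1·(47−1) = 47·46 = 2162.
φ(83) = 83 − 1 = 82.
φ(353) = 353 − 1 = 352.
φ(2783024113) = 42 × 2162 × 82 × 352 = 2620966656.

2620966656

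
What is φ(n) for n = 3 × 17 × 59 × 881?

φ(3) = 3 − 1 = 2.
φ(17) = 17 − 1 = 16.
φ(59) = 59 − 1 = 58.
φ(881) = 881 − 1 = 880.
φ(2650929) = 2 × 16 × 58 × 880 = 1633280.

1633280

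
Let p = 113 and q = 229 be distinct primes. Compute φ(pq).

φ(pq) = (p−1)(q−1) = 112 · 228 = 25536.

25536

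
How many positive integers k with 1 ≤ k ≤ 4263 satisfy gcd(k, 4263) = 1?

2352

Prime factorization: 4263 = 3 · 7**2 · 29.
φ(3) = 3 − 1 = 2.
φ(7^2) = 7^2 − 7^1 = 49 − 7 = 42.
φ(29) = 29 − 1 = 28.
φ(4263) = 2 × 42 × 28 = 2352.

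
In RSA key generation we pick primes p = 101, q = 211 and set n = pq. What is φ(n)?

21000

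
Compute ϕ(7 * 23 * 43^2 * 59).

13826736

φ(7) = 7 − 1 = 6.
φ(23) = 23 − 1 = 22.
φ(43^2) = 43^1·(43−1) = 43·42 = 1806.
φ(59) = 59 − 1 = 58.
Multiply: 6 · 22 · 1806 · 58 = 13826736.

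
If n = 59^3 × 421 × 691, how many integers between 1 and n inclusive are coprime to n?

58510040400

φ(59^3) = 59^3 − 59^2 = 205379 − 3481 = 201898.
φ(421) = 421 − 1 = 420.
φ(691) = 691 − 1 = 690.
φ(59747010269) = 201898 × 420 × 690 = 58510040400.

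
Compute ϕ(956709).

539136

First factor: 956709 = 3**2 * 13**2 * 17 * 37.
φ(3^2) = 3^2 − 3^1 = 9 − 3 = 6.
φ(13^2) = 13^2 − 13^1 = 169 − 13 = 156.
φ(17) = 17 − 1 = 16.
φ(37) = 37 − 1 = 36.
Multiply: 6 · 156 · 16 · 36 = 539136.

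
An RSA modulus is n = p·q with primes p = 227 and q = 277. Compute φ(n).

62376

φ(62879) = 62879 · (1 − 1/227) · (1 − 1/277)
       = 62879 · 62376/62879 = 62376.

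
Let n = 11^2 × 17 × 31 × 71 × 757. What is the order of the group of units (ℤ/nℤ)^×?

2794176000

φ(11^2) = 11^2 − 11^1 = 121 − 11 = 110.
φ(17) = 17 − 1 = 16.
φ(31) = 31 − 1 = 30.
φ(71) = 71 − 1 = 70.
φ(757) = 757 − 1 = 756.
φ(3427284949) = 110 × 16 × 30 × 70 × 756 = 2794176000.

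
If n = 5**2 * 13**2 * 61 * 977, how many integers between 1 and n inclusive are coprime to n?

182707200

φ(5^2) = 5^1·(5−1) = 5·4 = 20.
φ(13^2) = 13^1·(13−1) = 13·12 = 156.
φ(61) = 61 − 1 = 60.
φ(977) = 977 − 1 = 976.
φ(251797325) = 20 × 156 × 60 × 976 = 182707200.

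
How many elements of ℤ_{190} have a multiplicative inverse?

Prime factorization: 190 = 2 * 5 * 19.
φ(2) = 2 − 1 = 1.
φ(5) = 5 − 1 = 4.
φ(19) = 19 − 1 = 18.
φ(190) = 1 × 4 × 18 = 72.

72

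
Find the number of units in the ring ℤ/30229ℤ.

27216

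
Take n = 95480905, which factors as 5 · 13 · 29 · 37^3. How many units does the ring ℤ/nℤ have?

66237696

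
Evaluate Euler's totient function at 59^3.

φ(205379) = 205379 · (1 − 1/59)
       = 205379 · 58/59 = 201898.

201898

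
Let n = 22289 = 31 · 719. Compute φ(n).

21540

φ(22289) = 22289 · (1 − 1/31) · (1 − 1/719)
       = 22289 · 21540/22289 = 21540.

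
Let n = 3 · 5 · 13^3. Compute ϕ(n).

16224

φ(32955) = 32955 · (1 − 1/3) · (1 − 1/5) · (1 − 1/13)
       = 32955 · 96/195 = 16224.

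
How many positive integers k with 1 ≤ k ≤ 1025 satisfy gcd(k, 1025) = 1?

First factor: 1025 = 5^2 * 41.
φ(5^2) = 5^2 − 5^1 = 25 − 5 = 20.
φ(41) = 41 − 1 = 40.
φ(1025) = 20 × 40 = 800.

800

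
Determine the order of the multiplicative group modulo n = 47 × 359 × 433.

φ(7306009) = 7306009 · (1 − 1/47) · (1 − 1/359) · (1 − 1/433)
       = 7306009 · 7114176/7306009 = 7114176.

7114176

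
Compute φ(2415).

1056

Prime factorization: 2415 = 3 · 5 · 7 · 23.
φ(3) = 3 − 1 = 2.
φ(5) = 5 − 1 = 4.
φ(7) = 7 − 1 = 6.
φ(23) = 23 − 1 = 22.
Since φ is multiplicative, φ(2415) = 2 · 4 · 6 · 22 = 1056.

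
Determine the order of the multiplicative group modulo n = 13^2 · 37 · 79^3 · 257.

φ(792324026819) = 792324026819 · (1 − 1/13) · (1 − 1/37) · (1 − 1/79) · (1 − 1/257)
       = 792324026819 · 8626176/9765743 = 699867537408.

699867537408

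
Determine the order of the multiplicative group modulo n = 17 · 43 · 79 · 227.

φ(17) = 17 − 1 = 16.
φ(43) = 43 − 1 = 42.
φ(79) = 79 − 1 = 78.
φ(227) = 227 − 1 = 226.
φ(13109023) = 16 × 42 × 78 × 226 = 11846016.

11846016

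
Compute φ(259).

Factor 259: 259 = 7 · 37.
φ(259) = 259 · (1 − 1/7) · (1 − 1/37)
       = 259 · 216/259 = 216.

216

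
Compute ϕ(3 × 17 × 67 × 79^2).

φ(21325497) = 21325497 · (1 − 1/3) · (1 − 1/17) · (1 − 1/67) · (1 − 1/79)
       = 21325497 · 164736/269943 = 13014144.

13014144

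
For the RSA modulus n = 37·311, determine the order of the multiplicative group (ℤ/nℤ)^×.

11160

φ(n) = (p − 1)(q − 1) = (37−1)(311−1) = 36·310 = 11160.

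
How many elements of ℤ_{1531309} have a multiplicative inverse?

1297920

Prime factorization: 1531309 = 13**3 × 17 × 41.
φ(1531309) = 1531309 · (1 − 1/13) · (1 − 1/17) · (1 − 1/41)
       = 1531309 · 7680/9061 = 1297920.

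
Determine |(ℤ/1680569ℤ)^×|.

1330560

First factor: 1680569 = 11^2 × 17 × 19 × 43.
φ(11^2) = 11^2 − 11^1 = 121 − 11 = 110.
φ(17) = 17 − 1 = 16.
φ(19) = 19 − 1 = 18.
φ(43) = 43 − 1 = 42.
Multiply: 110 · 16 · 18 · 42 = 1330560.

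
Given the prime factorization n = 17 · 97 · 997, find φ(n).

φ(1644053) = 1644053 · (1 − 1/17) · (1 − 1/97) · (1 − 1/997)
       = 1644053 · 1529856/1644053 = 1529856.

1529856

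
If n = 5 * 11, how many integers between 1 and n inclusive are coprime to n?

40

φ(55) = 55 · (1 − 1/5) · (1 − 1/11)
       = 55 · 40/55 = 40.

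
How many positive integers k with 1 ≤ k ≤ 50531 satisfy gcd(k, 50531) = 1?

Prime factorization: 50531 = 13^3 * 23.
φ(50531) = 50531 · (1 − 1/13) · (1 − 1/23)
       = 50531 · 264/299 = 44616.

44616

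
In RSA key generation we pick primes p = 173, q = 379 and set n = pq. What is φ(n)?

φ(173) = 173 − 1 = 172.
φ(379) = 379 − 1 = 378.
φ(65567) = 172 × 378 = 65016.

65016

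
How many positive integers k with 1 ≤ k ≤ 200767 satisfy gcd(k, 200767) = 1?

155232

200767 = 7 · 23 · 29 · 43.
φ(7) = 7 − 1 = 6.
φ(23) = 23 − 1 = 22.
φ(29) = 29 − 1 = 28.
φ(43) = 43 − 1 = 42.
φ(200767) = 6 × 22 × 28 × 42 = 155232.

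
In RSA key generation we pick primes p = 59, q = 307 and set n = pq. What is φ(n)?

17748

φ(n) = (p − 1)(q − 1) = (59−1)(307−1) = 58·306 = 17748.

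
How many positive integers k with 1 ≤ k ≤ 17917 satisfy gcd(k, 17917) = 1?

15840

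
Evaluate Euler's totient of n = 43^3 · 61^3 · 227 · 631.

φ(43^3) = 43^3 − 43^2 = 79507 − 1849 = 77658.
φ(61^3) = 61^2·(61−1) = 3721·60 = 223260.
φ(227) = 227 − 1 = 226.
φ(631) = 631 − 1 = 630.
Multiply: 77658 · 223260 · 226 · 630 = 2468573772890400.

2468573772890400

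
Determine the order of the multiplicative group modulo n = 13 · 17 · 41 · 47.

353280

φ(425867) = 425867 · (1 − 1/13) · (1 − 1/17) · (1 − 1/41) · (1 − 1/47)
       = 425867 · 353280/425867 = 353280.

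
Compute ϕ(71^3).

352870

φ(357911) = 357911 · (1 − 1/71)
       = 357911 · 70/71 = 352870.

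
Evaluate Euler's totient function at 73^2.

5256

φ(73^2) = 73^2 − 73^1 = 5329 − 73 = 5256.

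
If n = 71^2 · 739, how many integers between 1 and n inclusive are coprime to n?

3667860

φ(71^2) = 71^2 − 71^1 = 5041 − 71 = 4970.
φ(739) = 739 − 1 = 738.
φ(3725299) = 4970 × 738 = 3667860.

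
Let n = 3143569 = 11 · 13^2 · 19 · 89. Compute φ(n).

2471040

φ(3143569) = 3143569 · (1 − 1/11) · (1 − 1/13) · (1 − 1/19) · (1 − 1/89)
       = 3143569 · 190080/241813 = 2471040.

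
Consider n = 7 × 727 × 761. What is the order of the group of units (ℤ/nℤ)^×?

3310560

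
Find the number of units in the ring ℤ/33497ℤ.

30240

33497 = 19 · 41 · 43.
φ(33497) = 33497 · (1 − 1/19) · (1 − 1/41) · (1 − 1/43)
       = 33497 · 30240/33497 = 30240.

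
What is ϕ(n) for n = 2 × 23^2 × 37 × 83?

φ(3249118) = 3249118 · (1 − 1/2) · (1 − 1/23) · (1 − 1/37) · (1 − 1/83)
       = 3249118 · 64944/141266 = 1493712.

1493712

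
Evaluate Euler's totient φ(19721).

17280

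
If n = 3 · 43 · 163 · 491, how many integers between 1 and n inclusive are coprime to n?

φ(10324257) = 10324257 · (1 − 1/3) · (1 − 1/43) · (1 − 1/163) · (1 − 1/491)
       = 10324257 · 6667920/10324257 = 6667920.

6667920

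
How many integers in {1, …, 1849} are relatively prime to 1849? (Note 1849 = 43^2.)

φ(43^2) = 43^2 − 43^1 = 1849 − 43 = 1806.

1806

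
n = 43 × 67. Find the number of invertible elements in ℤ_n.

φ(43) = 43 − 1 = 42.
φ(67) = 67 − 1 = 66.
φ(2881) = 42 × 66 = 2772.

2772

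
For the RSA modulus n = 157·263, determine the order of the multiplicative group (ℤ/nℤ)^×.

φ(n) = (p − 1)(q − 1) = (157−1)(263−1) = 156·262 = 40872.

40872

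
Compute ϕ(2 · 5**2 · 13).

240

φ(2) = 2 − 1 = 1.
φ(5^2) = 5^2 − 5^1 = 25 − 5 = 20.
φ(13) = 13 − 1 = 12.
Multiply: 1 · 20 · 12 = 240.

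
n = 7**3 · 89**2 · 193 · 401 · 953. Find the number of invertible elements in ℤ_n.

168351960268800

φ(200386618006687) = 200386618006687 · (1 − 1/7) · (1 − 1/89) · (1 − 1/193) · (1 − 1/401) · (1 − 1/953)
       = 200386618006687 · 38603980800/45949694567 = 168351960268800.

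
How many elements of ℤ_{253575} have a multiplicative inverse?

110880

Factor 253575: 253575 = 3**2 * 5**2 * 7**2 * 23.
φ(3^2) = 3^2 − 3^1 = 9 − 3 = 6.
φ(5^2) = 5^1·(5−1) = 5·4 = 20.
φ(7^2) = 7^2 − 7^1 = 49 − 7 = 42.
φ(23) = 23 − 1 = 22.
φ(253575) = 6 × 20 × 42 × 22 = 110880.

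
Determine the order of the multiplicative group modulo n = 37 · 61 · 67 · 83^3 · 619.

49768688787840

φ(37) = 37 − 1 = 36.
φ(61) = 61 − 1 = 60.
φ(67) = 67 − 1 = 66.
φ(83^3) = 83^2·(83−1) = 6889·82 = 564898.
φ(619) = 619 − 1 = 618.
φ(53521871120507) = 36 × 60 × 66 × 564898 × 618 = 49768688787840.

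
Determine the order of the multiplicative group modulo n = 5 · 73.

288

φ(365) = 365 · (1 − 1/5) · (1 − 1/73)
       = 365 · 288/365 = 288.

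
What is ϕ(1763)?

Factor 1763: 1763 = 41 × 43.
φ(1763) = 1763 · (1 − 1/41) · (1 − 1/43)
       = 1763 · 1680/1763 = 1680.

1680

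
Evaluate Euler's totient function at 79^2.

6162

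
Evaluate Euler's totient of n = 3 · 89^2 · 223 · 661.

2295089280

φ(3502737489) = 3502737489 · (1 − 1/3) · (1 − 1/89) · (1 − 1/223) · (1 − 1/661)
       = 3502737489 · 25787520/39356601 = 2295089280.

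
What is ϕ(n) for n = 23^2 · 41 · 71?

1416800

φ(1539919) = 1539919 · (1 − 1/23) · (1 − 1/41) · (1 − 1/71)
       = 1539919 · 61600/66953 = 1416800.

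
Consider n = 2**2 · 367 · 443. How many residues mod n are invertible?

φ(2^2) = 2^1·(2−1) = 2·1 = 2.
φ(367) = 367 − 1 = 366.
φ(443) = 443 − 1 = 442.
Since φ is multiplicative, φ(650324) = 2 · 366 · 442 = 323544.

323544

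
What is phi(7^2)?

42

φ(49) = 49 · (1 − 1/7)
       = 49 · 6/7 = 42.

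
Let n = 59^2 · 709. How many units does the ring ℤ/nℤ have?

φ(59^2) = 59^2 − 59^1 = 3481 − 59 = 3422.
φ(709) = 709 − 1 = 708.
Since φ is multiplicative, φ(2468029) = 3422 · 708 = 2422776.

2422776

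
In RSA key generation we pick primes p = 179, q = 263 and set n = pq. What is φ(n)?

46636

φ(pq) = (p−1)(q−1) = 178 · 262 = 46636.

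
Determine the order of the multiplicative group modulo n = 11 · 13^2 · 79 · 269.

32610240

φ(39505609) = 39505609 · (1 − 1/11) · (1 − 1/13) · (1 − 1/79) · (1 − 1/269)
       = 39505609 · 2508480/3038893 = 32610240.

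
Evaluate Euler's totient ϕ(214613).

166320

First factor: 214613 = 7 * 23 * 31 * 43.
φ(7) = 7 − 1 = 6.
φ(23) = 23 − 1 = 22.
φ(31) = 31 − 1 = 30.
φ(43) = 43 − 1 = 42.
Multiply: 6 · 22 · 30 · 42 = 166320.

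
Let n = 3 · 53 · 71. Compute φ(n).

φ(11289) = 11289 · (1 − 1/3) · (1 − 1/53) · (1 − 1/71)
       = 11289 · 7280/11289 = 7280.

7280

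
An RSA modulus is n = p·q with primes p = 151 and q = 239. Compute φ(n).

φ(pq) = (p−1)(q−1) = 150 · 238 = 35700.

35700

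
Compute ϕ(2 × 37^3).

49284

φ(2) = 2 − 1 = 1.
φ(37^3) = 37^3 − 37^2 = 50653 − 1369 = 49284.
Since φ is multiplicative, φ(101306) = 1 · 49284 = 49284.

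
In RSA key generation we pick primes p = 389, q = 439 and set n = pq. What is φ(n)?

169944

φ(pq) = (p−1)(q−1) = 388 · 438 = 169944.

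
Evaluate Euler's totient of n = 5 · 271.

1080

φ(5) = 5 − 1 = 4.
φ(271) = 271 − 1 = 270.
Multiply: 4 · 270 = 1080.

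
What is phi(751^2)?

563250

φ(564001) = 564001 · (1 − 1/751)
       = 564001 · 750/751 = 563250.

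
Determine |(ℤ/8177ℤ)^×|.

First factor: 8177 = 13 × 17 × 37.
φ(8177) = 8177 · (1 − 1/13) · (1 − 1/17) · (1 − 1/37)
       = 8177 · 6912/8177 = 6912.

6912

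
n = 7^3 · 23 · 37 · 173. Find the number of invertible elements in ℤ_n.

φ(50497489) = 50497489 · (1 − 1/7) · (1 − 1/23) · (1 − 1/37) · (1 − 1/173)
       = 50497489 · 817344/1030561 = 40049856.

40049856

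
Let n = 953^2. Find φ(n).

907256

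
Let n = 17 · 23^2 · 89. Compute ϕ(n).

712448

φ(17) = 17 − 1 = 16.
φ(23^2) = 23^1·(23−1) = 23·22 = 506.
φ(89) = 89 − 1 = 88.
Since φ is multiplicative, φ(800377) = 16 · 506 · 88 = 712448.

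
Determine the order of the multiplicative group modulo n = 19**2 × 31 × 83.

841320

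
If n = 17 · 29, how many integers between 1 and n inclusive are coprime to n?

448

φ(17) = 17 − 1 = 16.
φ(29) = 29 − 1 = 28.
Multiply: 16 · 28 = 448.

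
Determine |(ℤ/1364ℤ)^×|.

600

1364 = 2**2 · 11 · 31.
φ(2^2) = 2^2 − 2^1 = 4 − 2 = 2.
φ(11) = 11 − 1 = 10.
φ(31) = 31 − 1 = 30.
Since φ is multiplicative, φ(1364) = 2 · 10 · 30 = 600.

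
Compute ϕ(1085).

720

Prime factorization: 1085 = 5 × 7 × 31.
φ(5) = 5 − 1 = 4.
φ(7) = 7 − 1 = 6.
φ(31) = 31 − 1 = 30.
Multiply: 4 · 6 · 30 = 720.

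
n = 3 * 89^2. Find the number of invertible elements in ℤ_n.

15664

φ(23763) = 23763 · (1 − 1/3) · (1 − 1/89)
       = 23763 · 176/267 = 15664.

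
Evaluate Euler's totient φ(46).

Prime factorization: 46 = 2 * 23.
φ(46) = 46 · (1 − 1/2) · (1 − 1/23)
       = 46 · 22/46 = 22.

22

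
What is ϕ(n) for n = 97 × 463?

44352

φ(44911) = 44911 · (1 − 1/97) · (1 − 1/463)
       = 44911 · 44352/44911 = 44352.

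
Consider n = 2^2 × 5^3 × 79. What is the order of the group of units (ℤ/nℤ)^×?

15600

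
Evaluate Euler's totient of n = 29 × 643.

φ(18647) = 18647 · (1 − 1/29) · (1 − 1/643)
       = 18647 · 17976/18647 = 17976.

17976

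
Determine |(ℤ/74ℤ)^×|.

36

74 = 2 × 37.
φ(2) = 2 − 1 = 1.
φ(37) = 37 − 1 = 36.
Multiply: 1 · 36 = 36.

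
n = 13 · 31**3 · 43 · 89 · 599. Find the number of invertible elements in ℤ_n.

764643559680

φ(887797092559) = 887797092559 · (1 − 1/13) · (1 − 1/31) · (1 − 1/43) · (1 − 1/89) · (1 − 1/599)
       = 887797092559 · 795674880/923826319 = 764643559680.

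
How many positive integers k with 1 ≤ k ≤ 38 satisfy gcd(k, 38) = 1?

18

38 = 2 × 19.
φ(38) = 38 · (1 − 1/2) · (1 − 1/19)
       = 38 · 18/38 = 18.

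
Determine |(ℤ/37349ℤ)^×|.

Factor 37349: 37349 = 13**3 * 17.
φ(13^3) = 13^3 − 13^2 = 2197 − 169 = 2028.
φ(17) = 17 − 1 = 16.
Since φ is multiplicative, φ(37349) = 2028 · 16 = 32448.

32448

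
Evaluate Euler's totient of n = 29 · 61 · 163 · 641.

φ(184830427) = 184830427 · (1 − 1/29) · (1 − 1/61) · (1 − 1/163) · (1 − 1/641)
       = 184830427 · 174182400/184830427 = 174182400.

174182400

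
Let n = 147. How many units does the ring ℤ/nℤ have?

First factor: 147 = 3 · 7^2.
φ(147) = 147 · (1 − 1/3) · (1 − 1/7)
       = 147 · 12/21 = 84.

84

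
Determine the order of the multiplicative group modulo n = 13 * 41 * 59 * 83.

φ(2610101) = 2610101 · (1 − 1/13) · (1 − 1/41) · (1 − 1/59) · (1 − 1/83)
       = 2610101 · 2282880/2610101 = 2282880.

2282880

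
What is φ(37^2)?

1332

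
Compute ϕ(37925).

28800

First factor: 37925 = 5^2 * 37 * 41.
φ(37925) = 37925 · (1 − 1/5) · (1 − 1/37) · (1 − 1/41)
       = 37925 · 5760/7585 = 28800.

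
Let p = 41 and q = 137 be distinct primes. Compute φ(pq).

φ(5617) = 5617 · (1 − 1/41) · (1 − 1/137)
       = 5617 · 5440/5617 = 5440.

5440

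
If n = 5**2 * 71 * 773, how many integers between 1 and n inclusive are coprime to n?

φ(1372075) = 1372075 · (1 − 1/5) · (1 − 1/71) · (1 − 1/773)
       = 1372075 · 216160/274415 = 1080800.

1080800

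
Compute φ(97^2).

9312

φ(97^2) = 97^1·(97−1) = 97·96 = 9312.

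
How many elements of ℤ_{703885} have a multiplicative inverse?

419328

Factor 703885: 703885 = 5 × 7**2 × 13**2 × 17.
φ(703885) = 703885 · (1 − 1/5) · (1 − 1/7) · (1 − 1/13) · (1 − 1/17)
       = 703885 · 4608/7735 = 419328.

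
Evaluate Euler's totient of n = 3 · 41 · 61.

φ(7503) = 7503 · (1 − 1/3) · (1 − 1/41) · (1 − 1/61)
       = 7503 · 4800/7503 = 4800.

4800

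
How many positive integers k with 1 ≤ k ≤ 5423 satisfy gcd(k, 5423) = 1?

4480

5423 = 11 × 17 × 29.
φ(5423) = 5423 · (1 − 1/11) · (1 − 1/17) · (1 − 1/29)
       = 5423 · 4480/5423 = 4480.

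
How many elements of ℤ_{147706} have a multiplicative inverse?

61776

Factor 147706: 147706 = 2 × 13^2 × 19 × 23.
φ(147706) = 147706 · (1 − 1/2) · (1 − 1/13) · (1 − 1/19) · (1 − 1/23)
       = 147706 · 4752/11362 = 61776.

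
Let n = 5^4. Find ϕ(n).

500

φ(5^4) = 5^3·(5−1) = 125·4 = 500.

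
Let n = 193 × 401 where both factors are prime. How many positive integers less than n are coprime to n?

76800

For distinct primes, φ(pq) = (p−1)(q−1) = 192 × 400 = 76800.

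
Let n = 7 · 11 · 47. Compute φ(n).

φ(3619) = 3619 · (1 − 1/7) · (1 − 1/11) · (1 − 1/47)
       = 3619 · 2760/3619 = 2760.

2760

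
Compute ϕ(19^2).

342

φ(19^2) = 19^1·(19−1) = 19·18 = 342.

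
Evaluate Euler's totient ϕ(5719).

4536

Factor 5719: 5719 = 7 · 19 · 43.
φ(5719) = 5719 · (1 − 1/7) · (1 − 1/19) · (1 − 1/43)
       = 5719 · 4536/5719 = 4536.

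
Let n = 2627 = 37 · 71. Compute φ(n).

2520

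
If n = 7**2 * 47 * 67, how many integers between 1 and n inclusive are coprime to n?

φ(154301) = 154301 · (1 − 1/7) · (1 − 1/47) · (1 − 1/67)
       = 154301 · 18216/22043 = 127512.

127512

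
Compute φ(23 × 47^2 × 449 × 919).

19561360896

φ(20964543217) = 20964543217 · (1 − 1/23) · (1 − 1/47) · (1 − 1/449) · (1 − 1/919)
       = 20964543217 · 416199168/446054111 = 19561360896.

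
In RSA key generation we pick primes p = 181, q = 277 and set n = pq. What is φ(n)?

φ(pq) = (p−1)(q−1) = 180 · 276 = 49680.

49680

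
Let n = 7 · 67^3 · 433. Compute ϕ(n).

767942208

φ(7) = 7 − 1 = 6.
φ(67^3) = 67^3 − 67^2 = 300763 − 4489 = 296274.
φ(433) = 433 − 1 = 432.
φ(911612653) = 6 × 296274 × 432 = 767942208.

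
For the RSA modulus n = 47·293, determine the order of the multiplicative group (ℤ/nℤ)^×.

φ(pq) = (p−1)(q−1) = 46 · 292 = 13432.

13432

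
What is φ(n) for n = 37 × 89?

3168

φ(3293) = 3293 · (1 − 1/37) · (1 − 1/89)
       = 3293 · 3168/3293 = 3168.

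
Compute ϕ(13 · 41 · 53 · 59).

1447680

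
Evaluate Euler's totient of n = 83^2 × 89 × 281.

φ(83^2) = 83^1·(83−1) = 83·82 = 6806.
φ(89) = 89 − 1 = 88.
φ(281) = 281 − 1 = 280.
Since φ is multiplicative, φ(172287001) = 6806 · 88 · 280 = 167699840.

167699840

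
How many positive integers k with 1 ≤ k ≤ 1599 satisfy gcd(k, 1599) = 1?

960

1599 = 3 · 13 · 41.
φ(1599) = 1599 · (1 − 1/3) · (1 − 1/13) · (1 − 1/41)
       = 1599 · 960/1599 = 960.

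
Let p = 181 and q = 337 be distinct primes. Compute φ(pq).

60480

For distinct primes, φ(pq) = (p−1)(q−1) = 180 × 336 = 60480.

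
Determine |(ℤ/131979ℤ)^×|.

80640

Prime factorization: 131979 = 3 × 29 × 37 × 41.
φ(131979) = 131979 · (1 − 1/3) · (1 − 1/29) · (1 − 1/37) · (1 − 1/41)
       = 131979 · 80640/131979 = 80640.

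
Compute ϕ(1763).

1680

1763 = 41 * 43.
φ(41) = 41 − 1 = 40.
φ(43) = 43 − 1 = 42.
Since φ is multiplicative, φ(1763) = 40 · 42 = 1680.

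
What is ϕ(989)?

Factor 989: 989 = 23 × 43.
φ(989) = 989 · (1 − 1/23) · (1 − 1/43)
       = 989 · 924/989 = 924.

924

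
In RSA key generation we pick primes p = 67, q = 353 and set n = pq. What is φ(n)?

φ(23651) = 23651 · (1 − 1/67) · (1 − 1/353)
       = 23651 · 23232/23651 = 23232.

23232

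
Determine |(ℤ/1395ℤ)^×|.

720

Factor 1395: 1395 = 3^2 × 5 × 31.
φ(1395) = 1395 · (1 − 1/3) · (1 − 1/5) · (1 − 1/31)
       = 1395 · 240/465 = 720.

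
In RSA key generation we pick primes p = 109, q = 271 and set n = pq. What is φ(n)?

For distinct primes, φ(pq) = (p−1)(q−1) = 108 × 270 = 29160.

29160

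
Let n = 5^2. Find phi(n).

20

φ(25) = 25 · (1 − 1/5)
       = 25 · 4/5 = 20.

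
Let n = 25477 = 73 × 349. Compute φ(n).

φ(25477) = 25477 · (1 − 1/73) · (1 − 1/349)
       = 25477 · 25056/25477 = 25056.

25056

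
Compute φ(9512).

First factor: 9512 = 2^3 · 29 · 41.
φ(9512) = 9512 · (1 − 1/2) · (1 − 1/29) · (1 − 1/41)
       = 9512 · 1120/2378 = 4480.

4480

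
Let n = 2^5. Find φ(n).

16

φ(2^5) = 2^4·(2−1) = 16·1 = 16.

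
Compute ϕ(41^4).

φ(2825761) = 2825761 · (1 − 1/41)
       = 2825761 · 40/41 = 2756840.

2756840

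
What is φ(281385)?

281385 = 3^2 · 5 · 13^2 · 37.
φ(281385) = 281385 · (1 − 1/3) · (1 − 1/5) · (1 − 1/13) · (1 − 1/37)
       = 281385 · 3456/7215 = 134784.

134784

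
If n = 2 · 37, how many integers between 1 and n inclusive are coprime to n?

36

φ(74) = 74 · (1 − 1/2) · (1 − 1/37)
       = 74 · 36/74 = 36.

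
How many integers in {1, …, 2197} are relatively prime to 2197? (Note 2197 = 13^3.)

2028

φ(2197) = 2197 · (1 − 1/13)
       = 2197 · 12/13 = 2028.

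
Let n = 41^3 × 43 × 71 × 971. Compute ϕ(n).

191755032000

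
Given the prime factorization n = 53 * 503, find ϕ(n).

φ(26659) = 26659 · (1 − 1/53) · (1 − 1/503)
       = 26659 · 26104/26659 = 26104.

26104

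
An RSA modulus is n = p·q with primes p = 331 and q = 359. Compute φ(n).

φ(331) = 331 − 1 = 330.
φ(359) = 359 − 1 = 358.
φ(118829) = 330 × 358 = 118140.

118140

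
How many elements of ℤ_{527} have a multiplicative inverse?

480

527 = 17 × 31.
φ(527) = 527 · (1 − 1/17) · (1 − 1/31)
       = 527 · 480/527 = 480.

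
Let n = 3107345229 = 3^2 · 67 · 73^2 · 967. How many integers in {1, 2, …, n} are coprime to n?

φ(3^2) = 3^2 − 3^1 = 9 − 3 = 6.
φ(67) = 67 − 1 = 66.
φ(73^2) = 73^2 − 73^1 = 5329 − 73 = 5256.
φ(967) = 967 − 1 = 966.
Multiply: 6 · 66 · 5256 · 966 = 2010609216.

2010609216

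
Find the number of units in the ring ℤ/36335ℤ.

26208

36335 = 5 · 13^2 · 43.
φ(36335) = 36335 · (1 − 1/5) · (1 − 1/13) · (1 − 1/43)
       = 36335 · 2016/2795 = 26208.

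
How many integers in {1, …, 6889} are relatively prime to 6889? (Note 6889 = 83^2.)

6806

φ(83^2) = 83^1·(83−1) = 83·82 = 6806.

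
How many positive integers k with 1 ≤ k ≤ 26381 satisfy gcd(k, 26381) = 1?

23760

26381 = 23 · 31 · 37.
φ(26381) = 26381 · (1 − 1/23) · (1 − 1/31) · (1 − 1/37)
       = 26381 · 23760/26381 = 23760.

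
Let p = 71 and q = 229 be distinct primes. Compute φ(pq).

φ(71) = 71 − 1 = 70.
φ(229) = 229 − 1 = 228.
Multiply: 70 · 228 = 15960.

15960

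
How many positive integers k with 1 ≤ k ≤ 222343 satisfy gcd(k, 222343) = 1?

179200

Factor 222343: 222343 = 11 · 17 · 29 · 41.
φ(11) = 11 − 1 = 10.
φ(17) = 17 − 1 = 16.
φ(29) = 29 − 1 = 28.
φ(41) = 41 − 1 = 40.
Since φ is multiplicative, φ(222343) = 10 · 16 · 28 · 40 = 179200.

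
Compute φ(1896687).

Factor 1896687: 1896687 = 3^2 × 13^2 × 29 × 43.
φ(3^2) = 3^2 − 3^1 = 9 − 3 = 6.
φ(13^2) = 13^2 − 13^1 = 169 − 13 = 156.
φ(29) = 29 − 1 = 28.
φ(43) = 43 − 1 = 42.
Multiply: 6 · 156 · 28 · 42 = 1100736.

1100736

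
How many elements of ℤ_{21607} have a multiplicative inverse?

Factor 21607: 21607 = 17 * 31 * 41.
φ(21607) = 21607 · (1 − 1/17) · (1 − 1/31) · (1 − 1/41)
       = 21607 · 19200/21607 = 19200.

19200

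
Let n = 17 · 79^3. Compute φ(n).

φ(17) = 17 − 1 = 16.
φ(79^3) = 79^3 − 79^2 = 493039 − 6241 = 486798.
Since φ is multiplicative, φ(8381663) = 16 · 486798 = 7788768.

7788768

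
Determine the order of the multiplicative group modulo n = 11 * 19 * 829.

149040

φ(11) = 11 − 1 = 10.
φ(19) = 19 − 1 = 18.
φ(829) = 829 − 1 = 828.
φ(173261) = 10 × 18 × 828 = 149040.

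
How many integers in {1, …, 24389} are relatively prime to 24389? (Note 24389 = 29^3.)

23548

φ(29^3) = 29^2·(29−1) = 841·28 = 23548.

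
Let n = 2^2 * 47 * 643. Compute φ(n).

59064

φ(2^2) = 2^2 − 2^1 = 4 − 2 = 2.
φ(47) = 47 − 1 = 46.
φ(643) = 643 − 1 = 642.
Multiply: 2 · 46 · 642 = 59064.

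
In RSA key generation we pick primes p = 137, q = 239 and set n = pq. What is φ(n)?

φ(137) = 137 − 1 = 136.
φ(239) = 239 − 1 = 238.
Since φ is multiplicative, φ(32743) = 136 · 238 = 32368.

32368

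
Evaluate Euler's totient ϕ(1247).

Factor 1247: 1247 = 29 · 43.
φ(1247) = 1247 · (1 − 1/29) · (1 − 1/43)
       = 1247 · 1176/1247 = 1176.

1176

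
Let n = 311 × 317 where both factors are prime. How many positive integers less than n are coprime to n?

φ(n) = (p − 1)(q − 1) = (311−1)(317−1) = 310·316 = 97960.

97960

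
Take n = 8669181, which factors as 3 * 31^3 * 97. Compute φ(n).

5535360

φ(3) = 3 − 1 = 2.
φ(31^3) = 31^2·(31−1) = 961·30 = 28830.
φ(97) = 97 − 1 = 96.
Multiply: 2 · 28830 · 96 = 5535360.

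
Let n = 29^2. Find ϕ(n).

812

φ(841) = 841 · (1 − 1/29)
       = 841 · 28/29 = 812.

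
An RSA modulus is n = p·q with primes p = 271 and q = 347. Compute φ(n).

φ(pq) = (p−1)(q−1) = 270 · 346 = 93420.

93420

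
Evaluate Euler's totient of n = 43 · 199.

8316

φ(8557) = 8557 · (1 − 1/43) · (1 − 1/199)
       = 8557 · 8316/8557 = 8316.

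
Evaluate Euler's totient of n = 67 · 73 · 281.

φ(67) = 67 − 1 = 66.
φ(73) = 73 − 1 = 72.
φ(281) = 281 − 1 = 280.
φ(1374371) = 66 × 72 × 280 = 1330560.

1330560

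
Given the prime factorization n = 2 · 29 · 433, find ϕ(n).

12096

φ(25114) = 25114 · (1 − 1/2) · (1 − 1/29) · (1 − 1/433)
       = 25114 · 12096/25114 = 12096.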